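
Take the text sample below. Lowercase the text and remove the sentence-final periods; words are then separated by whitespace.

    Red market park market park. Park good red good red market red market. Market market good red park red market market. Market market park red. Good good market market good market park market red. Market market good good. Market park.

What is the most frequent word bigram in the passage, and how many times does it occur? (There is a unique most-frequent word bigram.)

Bigram frequencies (highest first):
  market market: 7
  red market: 5
  market park: 5
  good red: 3
  market good: 3
  good market: 3
  … (8 more, each ≤ 2)

"market market", 7 times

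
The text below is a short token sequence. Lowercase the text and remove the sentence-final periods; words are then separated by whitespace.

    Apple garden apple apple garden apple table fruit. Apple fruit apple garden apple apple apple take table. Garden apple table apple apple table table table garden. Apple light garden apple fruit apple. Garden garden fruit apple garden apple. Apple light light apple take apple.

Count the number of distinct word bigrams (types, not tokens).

44 tokens → 43 bigram windows in total.
Repeated bigrams (each contributes count−1 duplicates):
  garden apple: 7
  apple apple: 5
  apple garden: 5
  fruit apple: 4
  apple table: 3
  apple fruit: 2
  apple light: 2
  apple take: 2
  … (2 more repeated)
24 duplicate windows → 43 − 24 = 19 distinct.

19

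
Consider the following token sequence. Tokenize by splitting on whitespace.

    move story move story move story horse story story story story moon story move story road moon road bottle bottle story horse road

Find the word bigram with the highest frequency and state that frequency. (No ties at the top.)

Bigram frequencies (highest first):
  move story: 4
  story move: 3
  story story: 3
  story horse: 2
  horse story: 1
  story moon: 1
  … (8 more, each ≤ 1)

"move story", 4 times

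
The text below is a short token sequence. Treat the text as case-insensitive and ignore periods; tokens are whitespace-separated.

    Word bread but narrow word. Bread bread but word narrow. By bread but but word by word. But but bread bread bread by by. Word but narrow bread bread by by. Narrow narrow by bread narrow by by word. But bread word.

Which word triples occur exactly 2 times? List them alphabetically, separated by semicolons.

Trigram counts meeting the condition (exactly 2 times):
  bread bread by: 2
  bread by by: 2
  by by word: 2
  narrow by bread: 2

bread bread by; bread by by; by by word; narrow by bread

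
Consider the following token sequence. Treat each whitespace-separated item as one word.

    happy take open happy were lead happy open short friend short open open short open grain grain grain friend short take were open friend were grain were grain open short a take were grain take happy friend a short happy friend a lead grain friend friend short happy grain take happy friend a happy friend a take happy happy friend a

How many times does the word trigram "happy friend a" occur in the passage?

Scanning the 59 overlapping trigram windows for "happy friend a":
  position 36–38: happy friend a
  position 40–42: happy friend a
  position 51–53: happy friend a
  position 54–56: happy friend a
  position 59–61: happy friend a

5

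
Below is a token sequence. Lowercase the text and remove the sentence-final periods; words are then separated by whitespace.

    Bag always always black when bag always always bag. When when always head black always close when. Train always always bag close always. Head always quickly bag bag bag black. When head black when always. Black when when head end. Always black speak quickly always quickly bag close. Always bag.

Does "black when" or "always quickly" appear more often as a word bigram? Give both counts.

"black when": 4 occurrences
"always quickly": 2 occurrences

"black when" (4 vs 2)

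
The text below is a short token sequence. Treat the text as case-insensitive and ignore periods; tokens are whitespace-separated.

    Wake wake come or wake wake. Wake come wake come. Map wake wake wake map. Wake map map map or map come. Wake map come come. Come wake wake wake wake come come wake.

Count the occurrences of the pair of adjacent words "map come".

Scanning the 33 overlapping bigram windows for "map come":
  position 21–22: map come
  position 24–25: map come

2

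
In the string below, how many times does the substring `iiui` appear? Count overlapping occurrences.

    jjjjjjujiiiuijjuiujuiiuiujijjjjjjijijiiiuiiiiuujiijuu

3

Sliding a length-4 window over the 53 characters (50 positions):
  position 10–13: iiui
  position 21–24: iiui
  position 39–42: iiui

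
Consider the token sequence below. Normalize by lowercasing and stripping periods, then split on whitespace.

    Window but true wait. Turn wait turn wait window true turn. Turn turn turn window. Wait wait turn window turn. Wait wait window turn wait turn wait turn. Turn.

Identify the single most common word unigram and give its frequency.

Unigram frequencies (highest first):
  turn: 12
  wait: 9
  window: 5
  true: 2
  but: 1

"turn", 12 times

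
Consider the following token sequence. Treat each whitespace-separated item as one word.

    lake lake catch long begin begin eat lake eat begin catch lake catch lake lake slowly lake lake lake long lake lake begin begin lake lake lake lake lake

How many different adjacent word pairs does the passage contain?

17

29 tokens → 28 bigram windows in total.
Repeated bigrams (each contributes count−1 duplicates):
  lake lake: 9
  begin begin: 2
  catch lake: 2
  lake catch: 2
11 duplicate windows → 28 − 11 = 17 distinct.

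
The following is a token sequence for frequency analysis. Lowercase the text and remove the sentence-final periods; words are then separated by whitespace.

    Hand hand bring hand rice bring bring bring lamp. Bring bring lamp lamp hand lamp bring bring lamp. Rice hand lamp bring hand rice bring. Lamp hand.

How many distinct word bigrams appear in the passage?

27 tokens → 26 bigram windows in total.
Repeated bigrams (each contributes count−1 duplicates):
  bring bring: 4
  bring lamp: 4
  lamp bring: 3
  bring hand: 2
  hand lamp: 2
  hand rice: 2
  lamp hand: 2
  rice bring: 2
13 duplicate windows → 26 − 13 = 13 distinct.

13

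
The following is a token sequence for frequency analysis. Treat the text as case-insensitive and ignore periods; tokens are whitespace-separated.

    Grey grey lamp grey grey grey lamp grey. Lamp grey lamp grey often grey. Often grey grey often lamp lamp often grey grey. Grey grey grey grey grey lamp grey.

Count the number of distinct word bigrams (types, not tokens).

8

30 tokens → 29 bigram windows in total.
Repeated bigrams (each contributes count−1 duplicates):
  grey grey: 10
  grey lamp: 5
  lamp grey: 5
  grey often: 3
  often grey: 3
21 duplicate windows → 29 − 21 = 8 distinct.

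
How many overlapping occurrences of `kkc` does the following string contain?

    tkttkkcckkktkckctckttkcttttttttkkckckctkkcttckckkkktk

3

Sliding a length-3 window over the 53 characters (51 positions):
  position 5–7: kkc
  position 32–34: kkc
  position 40–42: kkc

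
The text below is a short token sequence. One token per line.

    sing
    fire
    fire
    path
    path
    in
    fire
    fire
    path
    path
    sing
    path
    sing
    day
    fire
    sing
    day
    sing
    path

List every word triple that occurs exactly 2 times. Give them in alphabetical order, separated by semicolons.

fire fire path; fire path path

Trigram counts meeting the condition (exactly 2 times):
  fire fire path: 2
  fire path path: 2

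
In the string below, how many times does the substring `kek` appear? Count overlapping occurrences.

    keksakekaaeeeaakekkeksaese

4

Sliding a length-3 window over the 26 characters (24 positions):
  position 1–3: kek
  position 6–8: kek
  position 16–18: kek
  position 19–21: kek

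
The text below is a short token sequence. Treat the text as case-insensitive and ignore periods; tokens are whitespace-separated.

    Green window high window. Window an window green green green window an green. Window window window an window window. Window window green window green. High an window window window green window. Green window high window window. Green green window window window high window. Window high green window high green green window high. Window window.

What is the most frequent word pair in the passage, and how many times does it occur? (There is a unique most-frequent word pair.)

"window window", 13 times

Bigram frequencies (highest first):
  window window: 13
  green window: 9
  window high: 6
  window green: 6
  high window: 4
  green green: 4
  … (6 more, each ≤ 3)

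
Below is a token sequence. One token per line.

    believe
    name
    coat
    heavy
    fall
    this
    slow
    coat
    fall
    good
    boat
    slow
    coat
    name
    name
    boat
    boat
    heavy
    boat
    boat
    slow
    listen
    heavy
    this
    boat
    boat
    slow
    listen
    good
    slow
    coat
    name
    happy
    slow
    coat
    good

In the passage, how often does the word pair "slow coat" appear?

4

Scanning the 35 overlapping bigram windows for "slow coat":
  position 7–8: slow coat
  position 12–13: slow coat
  position 30–31: slow coat
  position 34–35: slow coat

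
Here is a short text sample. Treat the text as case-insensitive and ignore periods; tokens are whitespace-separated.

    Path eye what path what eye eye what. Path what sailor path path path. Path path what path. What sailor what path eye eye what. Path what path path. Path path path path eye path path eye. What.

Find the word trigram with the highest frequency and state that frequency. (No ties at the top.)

Trigram frequencies (highest first):
  path path path: 7
  what path what: 4
  eye what path: 3
  path eye what: 2
  eye eye what: 2
  path what sailor: 2
  … (14 more, each ≤ 2)

"path path path", 7 times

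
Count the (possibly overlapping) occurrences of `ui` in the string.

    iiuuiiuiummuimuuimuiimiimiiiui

Sliding a length-2 window over the 30 characters (29 positions):
  position 4–5: ui
  position 7–8: ui
  position 12–13: ui
  position 16–17: ui
  position 19–20: ui
  position 29–30: ui

6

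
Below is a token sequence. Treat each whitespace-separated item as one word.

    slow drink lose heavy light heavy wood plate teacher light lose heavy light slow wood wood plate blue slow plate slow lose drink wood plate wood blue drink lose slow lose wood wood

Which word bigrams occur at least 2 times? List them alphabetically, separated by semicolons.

drink lose; heavy light; lose heavy; slow lose; wood plate; wood wood

Bigram counts meeting the condition (at least 2 times):
  drink lose: 2
  heavy light: 2
  lose heavy: 2
  slow lose: 2
  wood plate: 3
  wood wood: 2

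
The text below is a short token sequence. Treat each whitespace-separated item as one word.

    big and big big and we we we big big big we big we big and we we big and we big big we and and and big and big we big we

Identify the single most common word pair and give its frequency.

"we big", 6 times

Bigram frequencies (highest first):
  we big: 6
  big and: 5
  big we: 5
  big big: 4
  and big: 3
  and we: 3
  … (3 more, each ≤ 3)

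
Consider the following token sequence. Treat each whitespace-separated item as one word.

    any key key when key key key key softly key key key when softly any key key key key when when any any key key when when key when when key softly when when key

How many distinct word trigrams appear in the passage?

20

35 tokens → 33 trigram windows in total.
Repeated trigrams (each contributes count−1 duplicates):
  key key key: 5
  key key when: 4
  any key key: 3
  key when when: 3
  when when key: 3
13 duplicate windows → 33 − 13 = 20 distinct.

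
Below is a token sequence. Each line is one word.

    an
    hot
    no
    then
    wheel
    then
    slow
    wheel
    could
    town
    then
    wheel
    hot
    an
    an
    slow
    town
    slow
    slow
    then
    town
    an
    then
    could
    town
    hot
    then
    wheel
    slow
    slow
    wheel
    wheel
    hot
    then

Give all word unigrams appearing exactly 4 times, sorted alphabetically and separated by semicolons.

Unigram counts meeting the condition (exactly 4 times):
  an: 4
  hot: 4
  town: 4

an; hot; town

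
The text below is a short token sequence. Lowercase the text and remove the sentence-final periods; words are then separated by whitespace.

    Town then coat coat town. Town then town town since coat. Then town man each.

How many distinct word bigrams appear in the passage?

15 tokens → 14 bigram windows in total.
Repeated bigrams (each contributes count−1 duplicates):
  then town: 2
  town then: 2
  town town: 2
3 duplicate windows → 14 − 3 = 11 distinct.

11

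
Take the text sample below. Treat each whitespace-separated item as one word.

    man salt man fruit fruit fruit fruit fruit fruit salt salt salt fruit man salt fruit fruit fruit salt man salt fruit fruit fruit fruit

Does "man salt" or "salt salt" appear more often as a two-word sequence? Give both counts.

"man salt" (3 vs 2)

"man salt": 3 occurrences
"salt salt": 2 occurrences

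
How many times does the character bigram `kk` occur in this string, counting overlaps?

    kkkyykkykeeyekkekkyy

Sliding a length-2 window over the 20 characters (19 positions):
  position 1–2: kk
  position 2–3: kk
  position 6–7: kk
  position 14–15: kk
  position 17–18: kk

5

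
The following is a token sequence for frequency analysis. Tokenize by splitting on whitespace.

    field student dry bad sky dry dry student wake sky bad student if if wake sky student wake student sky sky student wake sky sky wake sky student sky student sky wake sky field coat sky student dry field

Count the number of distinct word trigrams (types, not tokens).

39 tokens → 37 trigram windows in total.
Repeated trigrams (each contributes count−1 duplicates):
  sky student sky: 2
  sky student wake: 2
  sky wake sky: 2
  student wake sky: 2
  wake sky student: 2
5 duplicate windows → 37 − 5 = 32 distinct.

32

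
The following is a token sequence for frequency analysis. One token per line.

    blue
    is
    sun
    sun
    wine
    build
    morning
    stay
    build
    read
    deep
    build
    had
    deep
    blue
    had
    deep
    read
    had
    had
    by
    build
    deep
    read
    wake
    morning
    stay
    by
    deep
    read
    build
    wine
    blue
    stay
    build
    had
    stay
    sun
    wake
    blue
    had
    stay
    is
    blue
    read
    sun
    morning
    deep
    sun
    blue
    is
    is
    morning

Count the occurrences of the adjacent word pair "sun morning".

1

Scanning the 52 overlapping bigram windows for "sun morning":
  position 46–47: sun morning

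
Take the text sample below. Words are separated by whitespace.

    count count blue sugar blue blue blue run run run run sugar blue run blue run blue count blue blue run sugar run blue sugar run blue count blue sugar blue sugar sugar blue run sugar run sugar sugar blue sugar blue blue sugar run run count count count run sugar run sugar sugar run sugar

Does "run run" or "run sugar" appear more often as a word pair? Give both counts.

"run sugar" (7 vs 4)

"run run": 4 occurrences
"run sugar": 7 occurrences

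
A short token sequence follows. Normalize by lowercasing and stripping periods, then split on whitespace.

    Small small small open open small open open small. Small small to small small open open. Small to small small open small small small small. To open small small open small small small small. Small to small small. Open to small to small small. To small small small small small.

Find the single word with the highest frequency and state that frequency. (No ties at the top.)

"small", 33 times

Unigram frequencies (highest first):
  small: 33
  open: 10
  to: 7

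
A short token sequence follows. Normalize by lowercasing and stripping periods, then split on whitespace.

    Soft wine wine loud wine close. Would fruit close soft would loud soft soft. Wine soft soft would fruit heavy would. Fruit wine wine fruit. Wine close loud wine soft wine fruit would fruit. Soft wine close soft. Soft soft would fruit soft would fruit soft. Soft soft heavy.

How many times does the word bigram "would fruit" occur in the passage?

Scanning the 48 overlapping bigram windows for "would fruit":
  position 7–8: would fruit
  position 18–19: would fruit
  position 21–22: would fruit
  position 33–34: would fruit
  position 41–42: would fruit
  position 44–45: would fruit

6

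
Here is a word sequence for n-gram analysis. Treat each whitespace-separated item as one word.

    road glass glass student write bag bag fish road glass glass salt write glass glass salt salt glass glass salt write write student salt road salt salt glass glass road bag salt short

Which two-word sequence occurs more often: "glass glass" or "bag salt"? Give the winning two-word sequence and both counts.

"glass glass" (5 vs 1)

"glass glass": 5 occurrences
"bag salt": 1 occurrence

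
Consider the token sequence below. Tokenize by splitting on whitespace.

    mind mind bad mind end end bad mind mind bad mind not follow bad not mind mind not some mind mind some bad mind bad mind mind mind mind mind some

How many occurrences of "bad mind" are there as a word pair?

5

Scanning the 30 overlapping bigram windows for "bad mind":
  position 3–4: bad mind
  position 7–8: bad mind
  position 10–11: bad mind
  position 23–24: bad mind
  position 25–26: bad mind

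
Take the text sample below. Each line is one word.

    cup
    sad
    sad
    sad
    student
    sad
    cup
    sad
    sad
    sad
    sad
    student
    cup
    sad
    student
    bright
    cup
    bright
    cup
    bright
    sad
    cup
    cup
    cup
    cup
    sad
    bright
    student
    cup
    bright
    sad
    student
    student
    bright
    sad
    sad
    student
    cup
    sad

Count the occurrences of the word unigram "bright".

Scanning the 39 tokens for "bright":
  position 16: bright
  position 18: bright
  position 20: bright
  position 27: bright
  position 30: bright
  position 34: bright

6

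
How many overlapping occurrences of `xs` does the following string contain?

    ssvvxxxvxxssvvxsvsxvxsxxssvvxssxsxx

6

Sliding a length-2 window over the 35 characters (34 positions):
  position 10–11: xs
  position 15–16: xs
  position 21–22: xs
  position 24–25: xs
  position 29–30: xs
  position 32–33: xs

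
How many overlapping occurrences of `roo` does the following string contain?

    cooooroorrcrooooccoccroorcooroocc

4

Sliding a length-3 window over the 33 characters (31 positions):
  position 6–8: roo
  position 12–14: roo
  position 22–24: roo
  position 29–31: roo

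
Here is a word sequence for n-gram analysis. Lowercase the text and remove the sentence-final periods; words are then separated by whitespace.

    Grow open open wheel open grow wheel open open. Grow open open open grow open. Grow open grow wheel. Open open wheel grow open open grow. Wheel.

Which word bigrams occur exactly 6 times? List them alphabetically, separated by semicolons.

Bigram counts meeting the condition (exactly 6 times):
  open grow: 6
  open open: 6

open grow; open open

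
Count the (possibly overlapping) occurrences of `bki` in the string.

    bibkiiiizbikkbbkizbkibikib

3

Sliding a length-3 window over the 26 characters (24 positions):
  position 3–5: bki
  position 15–17: bki
  position 19–21: bki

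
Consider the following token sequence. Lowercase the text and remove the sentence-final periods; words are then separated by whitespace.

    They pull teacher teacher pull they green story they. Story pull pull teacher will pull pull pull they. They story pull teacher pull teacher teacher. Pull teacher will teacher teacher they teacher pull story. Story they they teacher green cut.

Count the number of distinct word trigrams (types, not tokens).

33

40 tokens → 38 trigram windows in total.
Repeated trigrams (each contributes count−1 duplicates):
  pull teacher teacher: 2
  pull teacher will: 2
  teacher pull teacher: 2
  teacher teacher pull: 2
  they story pull: 2
5 duplicate windows → 38 − 5 = 33 distinct.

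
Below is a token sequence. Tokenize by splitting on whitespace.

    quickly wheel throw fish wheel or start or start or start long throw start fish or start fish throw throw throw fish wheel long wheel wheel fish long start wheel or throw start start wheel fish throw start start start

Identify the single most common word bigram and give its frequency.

Bigram frequencies (highest first):
  or start: 4
  throw start: 3
  start start: 3
  throw fish: 2
  fish wheel: 2
  wheel or: 2
  … (17 more, each ≤ 2)

"or start", 4 times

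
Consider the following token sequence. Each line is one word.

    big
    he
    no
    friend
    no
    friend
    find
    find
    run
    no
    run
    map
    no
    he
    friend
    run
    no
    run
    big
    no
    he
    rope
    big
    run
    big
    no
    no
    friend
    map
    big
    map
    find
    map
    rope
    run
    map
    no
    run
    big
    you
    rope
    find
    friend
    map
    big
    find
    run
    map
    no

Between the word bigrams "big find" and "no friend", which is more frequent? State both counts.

"big find": 1 occurrence
"no friend": 3 occurrences

"no friend" (3 vs 1)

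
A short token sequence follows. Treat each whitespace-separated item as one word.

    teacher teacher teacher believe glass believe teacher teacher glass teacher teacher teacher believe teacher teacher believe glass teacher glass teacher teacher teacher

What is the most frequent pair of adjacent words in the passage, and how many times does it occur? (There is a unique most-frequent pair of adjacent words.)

Bigram frequencies (highest first):
  teacher teacher: 8
  teacher believe: 3
  glass teacher: 3
  believe glass: 2
  believe teacher: 2
  teacher glass: 2
  … (1 more, each ≤ 1)

"teacher teacher", 8 times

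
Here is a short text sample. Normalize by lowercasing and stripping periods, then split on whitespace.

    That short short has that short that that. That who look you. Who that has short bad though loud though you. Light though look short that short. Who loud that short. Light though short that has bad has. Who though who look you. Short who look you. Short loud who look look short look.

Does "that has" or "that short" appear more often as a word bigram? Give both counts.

"that short" (4 vs 2)

"that has": 2 occurrences
"that short": 4 occurrences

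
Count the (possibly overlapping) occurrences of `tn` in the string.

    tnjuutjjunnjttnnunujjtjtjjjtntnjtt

Sliding a length-2 window over the 34 characters (33 positions):
  position 1–2: tn
  position 14–15: tn
  position 28–29: tn
  position 30–31: tn

4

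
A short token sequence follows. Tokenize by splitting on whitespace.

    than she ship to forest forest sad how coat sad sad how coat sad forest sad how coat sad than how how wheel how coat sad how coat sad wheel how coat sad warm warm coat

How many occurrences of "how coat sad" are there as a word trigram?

Scanning the 34 overlapping trigram windows for "how coat sad":
  position 8–10: how coat sad
  position 12–14: how coat sad
  position 17–19: how coat sad
  position 24–26: how coat sad
  position 27–29: how coat sad
  position 31–33: how coat sad

6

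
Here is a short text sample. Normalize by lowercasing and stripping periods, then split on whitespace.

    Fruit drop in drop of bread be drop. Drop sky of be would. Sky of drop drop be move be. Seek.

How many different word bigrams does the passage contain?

18

21 tokens → 20 bigram windows in total.
Repeated bigrams (each contributes count−1 duplicates):
  drop drop: 2
  sky of: 2
2 duplicate windows → 20 − 2 = 18 distinct.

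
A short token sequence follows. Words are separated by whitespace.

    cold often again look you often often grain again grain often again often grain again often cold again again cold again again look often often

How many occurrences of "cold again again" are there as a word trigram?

Scanning the 23 overlapping trigram windows for "cold again again":
  position 17–19: cold again again
  position 20–22: cold again again

2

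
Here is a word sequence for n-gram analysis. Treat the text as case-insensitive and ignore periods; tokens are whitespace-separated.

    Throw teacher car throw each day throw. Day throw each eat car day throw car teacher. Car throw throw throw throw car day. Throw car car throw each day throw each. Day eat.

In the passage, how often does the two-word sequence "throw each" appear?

Scanning the 32 overlapping bigram windows for "throw each":
  position 4–5: throw each
  position 9–10: throw each
  position 27–28: throw each
  position 30–31: throw each

4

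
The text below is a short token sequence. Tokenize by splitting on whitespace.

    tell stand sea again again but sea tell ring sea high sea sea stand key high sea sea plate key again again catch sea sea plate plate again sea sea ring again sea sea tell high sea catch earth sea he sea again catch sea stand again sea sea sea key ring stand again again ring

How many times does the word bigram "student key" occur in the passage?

0

Scanning the 55 overlapping bigram windows for "student key":
  (none found)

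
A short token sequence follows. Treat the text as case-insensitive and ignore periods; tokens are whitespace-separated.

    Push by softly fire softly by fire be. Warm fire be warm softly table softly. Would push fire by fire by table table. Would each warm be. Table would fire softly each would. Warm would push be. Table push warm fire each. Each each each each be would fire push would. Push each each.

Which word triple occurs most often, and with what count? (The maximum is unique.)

Trigram frequencies (highest first):
  each each each: 3
  fire be warm: 2
  push by softly: 1
  by softly fire: 1
  softly fire softly: 1
  fire softly by: 1
  … (43 more, each ≤ 1)

"each each each", 3 times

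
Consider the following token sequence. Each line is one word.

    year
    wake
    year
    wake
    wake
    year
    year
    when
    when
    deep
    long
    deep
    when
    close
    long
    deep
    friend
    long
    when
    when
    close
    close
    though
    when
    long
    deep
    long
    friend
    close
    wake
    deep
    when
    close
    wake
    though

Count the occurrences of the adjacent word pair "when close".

Scanning the 34 overlapping bigram windows for "when close":
  position 13–14: when close
  position 20–21: when close
  position 32–33: when close

3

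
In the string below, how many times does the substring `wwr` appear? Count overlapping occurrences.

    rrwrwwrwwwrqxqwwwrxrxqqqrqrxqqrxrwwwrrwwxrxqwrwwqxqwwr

Sliding a length-3 window over the 54 characters (52 positions):
  position 5–7: wwr
  position 9–11: wwr
  position 16–18: wwr
  position 35–37: wwr
  position 52–54: wwr

5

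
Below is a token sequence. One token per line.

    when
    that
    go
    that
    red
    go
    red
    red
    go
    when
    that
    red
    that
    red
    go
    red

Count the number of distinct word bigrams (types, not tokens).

16 tokens → 15 bigram windows in total.
Repeated bigrams (each contributes count−1 duplicates):
  red go: 3
  that red: 3
  go red: 2
  when that: 2
6 duplicate windows → 15 − 6 = 9 distinct.

9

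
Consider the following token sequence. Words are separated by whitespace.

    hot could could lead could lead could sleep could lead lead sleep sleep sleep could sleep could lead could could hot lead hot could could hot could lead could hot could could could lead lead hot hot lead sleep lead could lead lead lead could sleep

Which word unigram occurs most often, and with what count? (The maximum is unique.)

Unigram frequencies (highest first):
  could: 18
  lead: 14
  hot: 7
  sleep: 7

"could", 18 times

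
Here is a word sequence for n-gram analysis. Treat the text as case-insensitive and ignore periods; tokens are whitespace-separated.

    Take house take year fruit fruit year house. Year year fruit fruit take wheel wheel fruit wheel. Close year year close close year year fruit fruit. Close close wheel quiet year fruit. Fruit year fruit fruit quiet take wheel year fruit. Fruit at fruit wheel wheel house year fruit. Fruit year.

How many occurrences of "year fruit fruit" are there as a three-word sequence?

Scanning the 49 overlapping trigram windows for "year fruit fruit":
  position 4–6: year fruit fruit
  position 10–12: year fruit fruit
  position 24–26: year fruit fruit
  position 31–33: year fruit fruit
  position 34–36: year fruit fruit
  position 40–42: year fruit fruit
  position 48–50: year fruit fruit

7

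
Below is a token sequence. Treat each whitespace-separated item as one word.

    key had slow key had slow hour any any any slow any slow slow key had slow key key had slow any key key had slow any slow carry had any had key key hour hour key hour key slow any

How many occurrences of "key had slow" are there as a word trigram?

5

Scanning the 39 overlapping trigram windows for "key had slow":
  position 1–3: key had slow
  position 4–6: key had slow
  position 15–17: key had slow
  position 19–21: key had slow
  position 24–26: key had slow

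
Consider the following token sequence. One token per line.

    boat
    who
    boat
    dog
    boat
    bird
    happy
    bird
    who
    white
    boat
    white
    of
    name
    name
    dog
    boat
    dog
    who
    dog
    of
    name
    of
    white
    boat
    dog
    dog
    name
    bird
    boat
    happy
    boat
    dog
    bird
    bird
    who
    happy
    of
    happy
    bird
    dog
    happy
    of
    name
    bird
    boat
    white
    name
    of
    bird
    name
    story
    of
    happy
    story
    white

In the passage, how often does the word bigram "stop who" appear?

Scanning the 55 overlapping bigram windows for "stop who":
  (none found)

0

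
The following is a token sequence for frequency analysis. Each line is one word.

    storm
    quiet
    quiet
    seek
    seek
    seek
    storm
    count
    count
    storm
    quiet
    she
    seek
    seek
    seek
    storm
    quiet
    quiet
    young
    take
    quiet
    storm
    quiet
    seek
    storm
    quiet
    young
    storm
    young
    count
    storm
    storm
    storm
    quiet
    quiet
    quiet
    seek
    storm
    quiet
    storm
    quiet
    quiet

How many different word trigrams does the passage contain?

42 tokens → 40 trigram windows in total.
Repeated trigrams (each contributes count−1 duplicates):
  storm quiet quiet: 4
  seek storm quiet: 3
  quiet quiet seek: 2
  quiet seek storm: 2
  quiet storm quiet: 2
  seek seek seek: 2
  seek seek storm: 2
10 duplicate windows → 40 − 10 = 30 distinct.

30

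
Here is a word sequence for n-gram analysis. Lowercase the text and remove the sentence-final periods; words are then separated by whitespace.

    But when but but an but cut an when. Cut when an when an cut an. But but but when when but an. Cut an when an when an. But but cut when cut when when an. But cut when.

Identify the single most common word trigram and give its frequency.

"an when an", 3 times

Trigram frequencies (highest first):
  an when an: 3
  an but cut: 2
  cut an when: 2
  when cut when: 2
  when an when: 2
  an cut an: 2
  … (22 more, each ≤ 2)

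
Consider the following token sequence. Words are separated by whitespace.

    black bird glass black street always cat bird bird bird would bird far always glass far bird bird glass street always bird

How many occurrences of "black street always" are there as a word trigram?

Scanning the 20 overlapping trigram windows for "black street always":
  position 4–6: black street always

1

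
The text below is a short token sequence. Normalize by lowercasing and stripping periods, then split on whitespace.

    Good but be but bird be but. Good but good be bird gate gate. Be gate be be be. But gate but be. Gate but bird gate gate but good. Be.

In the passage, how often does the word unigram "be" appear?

Scanning the 31 tokens for "be":
  position 3: be
  position 6: be
  position 11: be
  position 15: be
  position 17: be
  position 18: be
  position 19: be
  position 23: be
  position 31: be

9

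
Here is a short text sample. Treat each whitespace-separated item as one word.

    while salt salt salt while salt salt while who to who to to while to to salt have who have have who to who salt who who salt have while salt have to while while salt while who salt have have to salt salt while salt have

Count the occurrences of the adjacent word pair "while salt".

Scanning the 46 overlapping bigram windows for "while salt":
  position 1–2: while salt
  position 5–6: while salt
  position 30–31: while salt
  position 35–36: while salt
  position 45–46: while salt

5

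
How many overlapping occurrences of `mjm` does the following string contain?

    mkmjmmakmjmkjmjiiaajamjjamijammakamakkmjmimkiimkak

Sliding a length-3 window over the 50 characters (48 positions):
  position 3–5: mjm
  position 9–11: mjm
  position 39–41: mjm

3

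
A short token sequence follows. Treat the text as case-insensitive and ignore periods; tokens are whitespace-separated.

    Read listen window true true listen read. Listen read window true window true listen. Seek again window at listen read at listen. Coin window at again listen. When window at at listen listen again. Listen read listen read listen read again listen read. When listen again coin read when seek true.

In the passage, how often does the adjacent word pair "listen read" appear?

7

Scanning the 50 overlapping bigram windows for "listen read":
  position 6–7: listen read
  position 8–9: listen read
  position 19–20: listen read
  position 35–36: listen read
  position 37–38: listen read
  position 39–40: listen read
  position 42–43: listen read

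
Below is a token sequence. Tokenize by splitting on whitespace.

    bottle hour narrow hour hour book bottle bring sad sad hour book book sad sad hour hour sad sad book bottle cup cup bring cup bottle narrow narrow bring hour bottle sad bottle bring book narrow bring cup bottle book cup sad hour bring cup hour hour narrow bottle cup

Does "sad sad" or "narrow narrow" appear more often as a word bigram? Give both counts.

"sad sad" (3 vs 1)

"sad sad": 3 occurrences
"narrow narrow": 1 occurrence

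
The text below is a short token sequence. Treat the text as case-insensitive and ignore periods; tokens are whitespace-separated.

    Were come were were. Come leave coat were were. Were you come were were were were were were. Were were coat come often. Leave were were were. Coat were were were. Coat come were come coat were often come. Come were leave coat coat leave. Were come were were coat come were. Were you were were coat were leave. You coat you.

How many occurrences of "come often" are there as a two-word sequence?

Scanning the 61 overlapping bigram windows for "come often":
  position 22–23: come often

1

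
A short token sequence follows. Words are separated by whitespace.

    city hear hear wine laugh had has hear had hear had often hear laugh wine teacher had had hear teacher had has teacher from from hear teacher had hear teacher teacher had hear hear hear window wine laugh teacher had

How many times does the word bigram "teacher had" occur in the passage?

5

Scanning the 39 overlapping bigram windows for "teacher had":
  position 16–17: teacher had
  position 20–21: teacher had
  position 27–28: teacher had
  position 31–32: teacher had
  position 39–40: teacher had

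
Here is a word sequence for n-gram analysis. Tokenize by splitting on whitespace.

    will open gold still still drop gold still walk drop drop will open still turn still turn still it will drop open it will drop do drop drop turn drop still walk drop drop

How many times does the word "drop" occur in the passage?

10

Scanning the 34 tokens for "drop":
  position 6: drop
  position 10: drop
  position 11: drop
  position 21: drop
  position 25: drop
  position 27: drop
  position 28: drop
  position 30: drop
  position 33: drop
  position 34: drop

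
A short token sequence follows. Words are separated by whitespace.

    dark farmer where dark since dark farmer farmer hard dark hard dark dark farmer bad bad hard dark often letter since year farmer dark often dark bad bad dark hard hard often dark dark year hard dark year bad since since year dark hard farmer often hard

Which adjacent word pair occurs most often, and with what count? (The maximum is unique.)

Bigram frequencies (highest first):
  hard dark: 4
  dark farmer: 3
  dark hard: 3
  dark dark: 2
  bad bad: 2
  dark often: 2
  … (27 more, each ≤ 2)

"hard dark", 4 times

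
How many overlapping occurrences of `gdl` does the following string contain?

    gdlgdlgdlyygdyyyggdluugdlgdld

6

Sliding a length-3 window over the 29 characters (27 positions):
  position 1–3: gdl
  position 4–6: gdl
  position 7–9: gdl
  position 18–20: gdl
  position 23–25: gdl
  position 26–28: gdl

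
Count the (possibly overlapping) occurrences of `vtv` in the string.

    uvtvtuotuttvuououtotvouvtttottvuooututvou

1

Sliding a length-3 window over the 41 characters (39 positions):
  position 2–4: vtv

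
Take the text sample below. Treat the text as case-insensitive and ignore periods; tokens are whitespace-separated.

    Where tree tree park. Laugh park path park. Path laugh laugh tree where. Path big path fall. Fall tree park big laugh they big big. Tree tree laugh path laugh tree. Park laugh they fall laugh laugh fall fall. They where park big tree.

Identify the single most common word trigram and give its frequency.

"tree park laugh", 2 times

Trigram frequencies (highest first):
  tree park laugh: 2
  where tree tree: 1
  tree tree park: 1
  park laugh park: 1
  laugh park path: 1
  park path park: 1
  … (35 more, each ≤ 1)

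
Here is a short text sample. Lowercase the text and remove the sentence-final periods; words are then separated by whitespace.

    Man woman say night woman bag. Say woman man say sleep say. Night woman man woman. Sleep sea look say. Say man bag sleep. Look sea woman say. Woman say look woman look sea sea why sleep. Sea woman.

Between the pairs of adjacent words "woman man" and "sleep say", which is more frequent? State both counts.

"woman man": 2 occurrences
"sleep say": 1 occurrence

"woman man" (2 vs 1)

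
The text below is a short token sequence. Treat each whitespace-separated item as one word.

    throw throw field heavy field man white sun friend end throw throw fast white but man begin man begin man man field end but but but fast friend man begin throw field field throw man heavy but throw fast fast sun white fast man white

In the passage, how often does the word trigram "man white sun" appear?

Scanning the 43 overlapping trigram windows for "man white sun":
  position 6–8: man white sun

1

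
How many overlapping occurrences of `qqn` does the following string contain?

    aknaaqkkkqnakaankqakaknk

Sliding a length-3 window over the 24 characters (22 positions):
  (no match at any position)

0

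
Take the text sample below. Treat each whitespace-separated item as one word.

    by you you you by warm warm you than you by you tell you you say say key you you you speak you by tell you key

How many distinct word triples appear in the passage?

24

27 tokens → 25 trigram windows in total.
Repeated trigrams (each contributes count−1 duplicates):
  you you you: 2
1 duplicate windows → 25 − 1 = 24 distinct.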